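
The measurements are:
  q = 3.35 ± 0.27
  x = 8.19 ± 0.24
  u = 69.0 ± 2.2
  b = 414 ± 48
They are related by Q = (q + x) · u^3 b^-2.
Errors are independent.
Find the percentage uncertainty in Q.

25.3%

Let w = q + x = 11.5. δw = √(δq² + δx²) = √(0.0729 + 0.0576) = 0.361, so δw/w = 0.0313.
Q is then a monomial in w, u, b:
δQ/Q = √((δw/w)² + (3·δu/u)² + (-2·δb/b)²) = √(0.000980 + 0.00915 + 0.0538) = 0.253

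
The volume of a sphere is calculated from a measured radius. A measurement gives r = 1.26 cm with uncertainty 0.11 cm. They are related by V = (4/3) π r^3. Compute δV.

V is a product of powers, so relative uncertainties combine in quadrature:
  (3·δr/r)² = (3×0.0873)² = 0.0686
δV/V = √(0.0686) = 0.262
V = 8.38 cm^3, so δV = 0.262 × 8.38 = 2.19 cm^3.

2.19 cm^3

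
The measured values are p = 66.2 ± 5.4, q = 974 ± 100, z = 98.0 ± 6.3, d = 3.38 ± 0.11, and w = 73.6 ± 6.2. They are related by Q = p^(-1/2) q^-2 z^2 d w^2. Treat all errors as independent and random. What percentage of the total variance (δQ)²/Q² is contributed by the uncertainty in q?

47.0%

(δQ/Q)² = (−½·δp/p)² + (-2·δq/q)² + (2·δz/z)² + (1·δd/d)² + (2·δw/w)²
  p term: (-0.5×0.0816)² = 0.00166
  q term: (-2×0.103)² = 0.0422
  z term: (2×0.0643)² = 0.0165
  d term: (1×0.0325)² = 0.00106
  w term: (2×0.0842)² = 0.0284
Total = 0.0898. Share from q = 0.0422/0.0898 = 0.470.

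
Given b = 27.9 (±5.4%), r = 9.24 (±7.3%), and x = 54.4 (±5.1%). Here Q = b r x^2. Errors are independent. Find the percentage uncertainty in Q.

Products/powers → add relative errors in quadrature, weighted by exponent:
  (1·δb/b)² = (1×0.0540)² = 0.00292;  (1·δr/r)² = (1×0.0730)² = 0.00533;  (2·δx/x)² = (2×0.0510)² = 0.0104
δQ/Q = √(0.0186) = 0.137

13.7%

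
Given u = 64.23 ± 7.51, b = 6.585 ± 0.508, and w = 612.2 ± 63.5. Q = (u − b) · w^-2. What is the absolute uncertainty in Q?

Let h = u − b = 57.65. δh = √(δu² + δb²) = √(56.4 + 0.258) = 7.53, so δh/h = 0.131.
Q is then a monomial in h, w:
δQ/Q = √((δh/h)² + (-2·δw/w)²) = √(0.0171 + 0.0430) = 0.245
Q = 0.0001538, so δQ = 0.245 × 0.0001538 = 3.77e-05.

3.77e-05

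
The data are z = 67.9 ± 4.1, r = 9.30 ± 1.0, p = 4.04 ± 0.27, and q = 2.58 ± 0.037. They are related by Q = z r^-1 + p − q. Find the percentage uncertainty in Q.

10.7%

Let w = z·r^-1 = 7.30. δw/w = √((1·δz/z)² + (-1·δr/r)²) = √(0.00365 + 0.0116) = 0.123, so δw = 0.900.
Q = w + p − q: δQ = √(δw² + δp² + δq²) = √(0.811 + 0.0729 + 0.00137) = 0.941
Q = 8.76, so δQ/Q = 0.941/8.76 = 0.107.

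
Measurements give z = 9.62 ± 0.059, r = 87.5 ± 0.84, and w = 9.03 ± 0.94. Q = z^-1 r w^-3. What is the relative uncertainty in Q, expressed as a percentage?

31.3%

Each factor contributes (exponent × relative error)² to (δQ/Q)²:
  (-1·δz/z)² = (-1×0.00613)² = 3.76e-05;  (1·δr/r)² = (1×0.00960)² = 9.22e-05;  (-3·δw/w)² = (-3×0.104)² = 0.0975
δQ/Q = √(0.0977) = 0.313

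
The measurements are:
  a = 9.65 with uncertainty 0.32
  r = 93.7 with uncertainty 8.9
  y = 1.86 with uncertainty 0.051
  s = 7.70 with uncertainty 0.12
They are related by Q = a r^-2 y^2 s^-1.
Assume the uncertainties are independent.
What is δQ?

9.93e-05

Since Q is a product/quotient, work with relative uncertainties:
  (1·δa/a)² = (1×0.0332)² = 0.00110;  (-2·δr/r)² = (-2×0.0950)² = 0.0361;  (2·δy/y)² = (2×0.0274)² = 0.00301;  (-1·δs/s)² = (-1×0.0156)² = 0.000243
δQ/Q = √(0.0404) = 0.201
Q = 0.000494, so δQ = 0.201 × 0.000494 = 9.93e-05.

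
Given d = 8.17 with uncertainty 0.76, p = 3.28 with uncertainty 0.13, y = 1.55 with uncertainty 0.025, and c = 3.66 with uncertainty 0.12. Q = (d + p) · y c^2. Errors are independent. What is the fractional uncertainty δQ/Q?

0.0954

Let u = d + p = 11.4. δu = √(δd² + δp²) = √(0.578 + 0.0169) = 0.771, so δu/u = 0.0673.
Q is then a monomial in u, y, c:
δQ/Q = √((δu/u)² + (1·δy/y)² + (2·δc/c)²) = √(0.00453 + 0.000260 + 0.00430) = 0.0954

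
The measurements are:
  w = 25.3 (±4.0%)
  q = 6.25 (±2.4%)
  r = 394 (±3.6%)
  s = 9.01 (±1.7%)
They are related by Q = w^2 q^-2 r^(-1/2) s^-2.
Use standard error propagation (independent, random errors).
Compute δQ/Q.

0.101

Q is a product of powers, so relative uncertainties combine in quadrature:
  (2·δw/w)² = (2×0.0400)² = 0.00640;  (-2·δq/q)² = (-2×0.0240)² = 0.00230;  (−½·δr/r)² = (-0.5×0.0360)² = 0.000324;  (-2·δs/s)² = (-2×0.0170)² = 0.00116
δQ/Q = √(0.0102) = 0.101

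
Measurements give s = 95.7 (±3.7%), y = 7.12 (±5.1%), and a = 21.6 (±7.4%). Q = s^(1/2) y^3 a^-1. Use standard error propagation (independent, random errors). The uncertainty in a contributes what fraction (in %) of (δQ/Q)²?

(δQ/Q)² = (½·δs/s)² + (3·δy/y)² + (-1·δa/a)²
  s term: (0.5×0.0370)² = 0.000342
  y term: (3×0.0510)² = 0.0234
  a term: (-1×0.0740)² = 0.00548
Total = 0.0292. Share from a = 0.00548/0.0292 = 0.187.

18.7%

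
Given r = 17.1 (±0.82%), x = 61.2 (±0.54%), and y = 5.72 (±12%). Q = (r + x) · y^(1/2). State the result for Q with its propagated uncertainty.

Let u = r + x = 78.3. δu = √(δr² + δx²) = √(0.0197 + 0.109) = 0.359, so δu/u = 0.00458.
Q is then a monomial in u, y:
δQ/Q = √((δu/u)² + (½·δy/y)²) = √(2.1e-05 + 0.00360) = 0.0602
Q = 187, so δQ = 0.0602 × 187 = 11.3.

187 ± 11.3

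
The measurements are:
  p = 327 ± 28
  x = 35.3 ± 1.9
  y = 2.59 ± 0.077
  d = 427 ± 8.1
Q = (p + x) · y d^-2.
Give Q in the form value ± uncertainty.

0.00515 ± 0.000470

Let u = p + x = 362. δu = √(δp² + δx²) = √(784 + 3.61) = 28.1, so δu/u = 0.0775.
Q is then a monomial in u, y, d:
δQ/Q = √((δu/u)² + (1·δy/y)² + (-2·δd/d)²) = √(0.00600 + 0.000884 + 0.00144) = 0.0912
Q = 0.00515, so δQ = 0.0912 × 0.00515 = 0.000470.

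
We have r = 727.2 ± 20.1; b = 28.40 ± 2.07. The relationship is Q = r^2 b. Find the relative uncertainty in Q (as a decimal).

Q is a product of powers, so relative uncertainties combine in quadrature:
  (2·δr/r)² = (2×0.0276)² = 0.00306;  (1·δb/b)² = (1×0.0729)² = 0.00531
δQ/Q = √(0.00837) = 0.0915

0.0915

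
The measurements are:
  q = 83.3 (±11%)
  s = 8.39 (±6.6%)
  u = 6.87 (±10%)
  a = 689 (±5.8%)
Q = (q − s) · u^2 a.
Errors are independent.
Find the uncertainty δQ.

5.89e+05

Let w = q − s = 74.9. δw = √(δq² + δs²) = √(84.0 + 0.307) = 9.18, so δw/w = 0.123.
Q is then a monomial in w, u, a:
δQ/Q = √((δw/w)² + (2·δu/u)² + (1·δa/a)²) = √(0.0150 + 0.0400 + 0.00336) = 0.242
Q = 2.44e+06, so δQ = 0.242 × 2.44e+06 = 5.89e+05.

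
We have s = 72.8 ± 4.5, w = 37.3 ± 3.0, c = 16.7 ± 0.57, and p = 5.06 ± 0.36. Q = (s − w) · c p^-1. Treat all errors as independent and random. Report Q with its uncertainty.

Let u = s − w = 35.5. δu = √(δs² + δw²) = √(20.2 + 9.00) = 5.41, so δu/u = 0.152.
Q is then a monomial in u, c, p:
δQ/Q = √((δu/u)² + (1·δc/c)² + (-1·δp/p)²) = √(0.0232 + 0.00116 + 0.00506) = 0.172
Q = 117, so δQ = 0.172 × 117 = 20.1.

117 ± 20.1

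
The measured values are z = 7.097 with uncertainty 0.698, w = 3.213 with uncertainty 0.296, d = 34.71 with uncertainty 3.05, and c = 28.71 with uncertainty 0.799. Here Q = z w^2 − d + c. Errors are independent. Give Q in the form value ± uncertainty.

67.26 ± 15.6

Let p = z·w^2 = 73.26. δp/p = √((1·δz/z)² + (2·δw/w)²) = √(0.00967 + 0.0339) = 0.209, so δp = 15.3.
Q = p − d + c: δQ = √(δp² + δd² + δc²) = √(234 + 9.30 + 0.638) = 15.6
Q = 67.26.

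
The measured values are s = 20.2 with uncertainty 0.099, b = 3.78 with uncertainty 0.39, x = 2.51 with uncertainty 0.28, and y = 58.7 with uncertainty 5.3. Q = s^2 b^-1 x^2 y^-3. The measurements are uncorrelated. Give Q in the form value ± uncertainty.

0.00336 ± 0.00123

Q is a product of powers, so relative uncertainties combine in quadrature:
  (2·δs/s)² = (2×0.00490)² = 9.61e-05;  (-1·δb/b)² = (-1×0.103)² = 0.0106;  (2·δx/x)² = (2×0.112)² = 0.0498;  (-3·δy/y)² = (-3×0.0903)² = 0.0734
δQ/Q = √(0.134) = 0.366
Q = 0.00336, so δQ = 0.366 × 0.00336 = 0.00123.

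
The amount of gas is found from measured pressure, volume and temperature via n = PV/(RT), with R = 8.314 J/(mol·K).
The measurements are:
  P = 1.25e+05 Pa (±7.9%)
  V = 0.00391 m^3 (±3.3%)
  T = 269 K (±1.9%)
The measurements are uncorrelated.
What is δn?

Each factor contributes (exponent × relative error)² to (δn/n)²:
  (1·δP/P)² = (1×0.0790)² = 0.00624;  (1·δV/V)² = (1×0.0330)² = 0.00109;  (-1·δT/T)² = (-1×0.0190)² = 0.000361
δn/n = √(0.00769) = 0.0877
n = 0.219 mol, so δn = 0.0877 × 0.219 = 0.0192 mol.

0.0192 mol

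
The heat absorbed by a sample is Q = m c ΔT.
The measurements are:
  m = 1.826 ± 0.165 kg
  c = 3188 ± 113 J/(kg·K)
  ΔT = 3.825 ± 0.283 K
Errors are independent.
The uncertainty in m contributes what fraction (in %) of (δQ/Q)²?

54.8%

(δQ/Q)² = (1·δm/m)² + (1·δc/c)² + (1·δΔT/ΔT)²
  m term: (1×0.0904)² = 0.00817
  c term: (1×0.0354)² = 0.00126
  ΔT term: (1×0.0740)² = 0.00547
Total = 0.0149. Share from m = 0.00817/0.0149 = 0.548.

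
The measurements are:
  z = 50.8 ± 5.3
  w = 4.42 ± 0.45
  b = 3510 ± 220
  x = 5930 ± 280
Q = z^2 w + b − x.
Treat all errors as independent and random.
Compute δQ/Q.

0.297

Let p = z^2·w = 11400. δp/p = √((2·δz/z)² + (1·δw/w)²) = √(0.0435 + 0.0104) = 0.232, so δp = 2650.
Q = p + b − x: δQ = √(δp² + δb² + δx²) = √(7.01e+06 + 48400 + 78400) = 2670
Q = 8990, so δQ/Q = 2670/8990 = 0.297.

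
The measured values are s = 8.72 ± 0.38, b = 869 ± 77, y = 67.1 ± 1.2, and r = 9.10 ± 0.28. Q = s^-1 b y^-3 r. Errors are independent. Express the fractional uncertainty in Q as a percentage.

11.7%

Relative error in a monomial: (δQ/Q)² = Σ (nᵢ · δxᵢ/xᵢ)².
  (-1·δs/s)² = (-1×0.0436)² = 0.00190;  (1·δb/b)² = (1×0.0886)² = 0.00785;  (-3·δy/y)² = (-3×0.0179)² = 0.00288;  (1·δr/r)² = (1×0.0308)² = 0.000947
δQ/Q = √(0.0136) = 0.117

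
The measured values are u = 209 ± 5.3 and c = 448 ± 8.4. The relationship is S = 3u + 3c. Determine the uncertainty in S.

For a sum/difference, combine absolute errors in quadrature:
  (3·δu)² = 253;  (3·δc)² = 635
δS = √(888) = 29.8

29.8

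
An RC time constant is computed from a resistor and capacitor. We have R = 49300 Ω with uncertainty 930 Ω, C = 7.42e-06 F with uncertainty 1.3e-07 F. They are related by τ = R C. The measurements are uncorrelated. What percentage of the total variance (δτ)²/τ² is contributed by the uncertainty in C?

(δτ/τ)² = (1·δR/R)² + (1·δC/C)²
  R term: (1×0.0189)² = 0.000356
  C term: (1×0.0175)² = 0.000307
Total = 0.000663. Share from C = 0.000307/0.000663 = 0.463.

46.3%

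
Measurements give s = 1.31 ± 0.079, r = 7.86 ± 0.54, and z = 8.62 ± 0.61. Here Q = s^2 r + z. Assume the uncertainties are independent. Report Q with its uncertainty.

22.1 ± 1.97

Let p = s^2·r = 13.5. δp/p = √((2·δs/s)² + (1·δr/r)²) = √(0.0145 + 0.00472) = 0.139, so δp = 1.87.
Q = p + z: δQ = √(δp² + δz²) = √(3.51 + 0.372) = 1.97
Q = 22.1.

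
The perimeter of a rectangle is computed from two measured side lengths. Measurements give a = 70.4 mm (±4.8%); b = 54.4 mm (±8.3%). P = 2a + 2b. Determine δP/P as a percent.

4.52%

For a sum/difference, combine absolute errors in quadrature:
  (2·δa)² = 45.7;  (2·δb)² = 81.5
δP = √(127) = 11.3 mm
P = 250 mm, so δP/P = 11.3/250 = 0.0452.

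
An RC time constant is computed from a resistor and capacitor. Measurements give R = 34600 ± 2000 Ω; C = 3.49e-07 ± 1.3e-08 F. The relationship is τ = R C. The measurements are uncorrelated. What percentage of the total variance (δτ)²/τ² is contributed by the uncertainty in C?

29.3%

(δτ/τ)² = (1·δR/R)² + (1·δC/C)²
  R term: (1×0.0578)² = 0.00334
  C term: (1×0.0372)² = 0.00139
Total = 0.00473. Share from C = 0.00139/0.00473 = 0.293.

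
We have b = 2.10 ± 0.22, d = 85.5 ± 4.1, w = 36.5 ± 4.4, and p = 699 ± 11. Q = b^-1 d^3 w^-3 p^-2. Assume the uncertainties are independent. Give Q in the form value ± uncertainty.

Each factor contributes (exponent × relative error)² to (δQ/Q)²:
  (-1·δb/b)² = (-1×0.105)² = 0.0110;  (3·δd/d)² = (3×0.0480)² = 0.0207;  (-3·δw/w)² = (-3×0.121)² = 0.131;  (-2·δp/p)² = (-2×0.0157)² = 0.000991
δQ/Q = √(0.163) = 0.404
Q = 1.25e-05, so δQ = 0.404 × 1.25e-05 = 5.06e-06.

(1.25 ± 0.506) × 10^-5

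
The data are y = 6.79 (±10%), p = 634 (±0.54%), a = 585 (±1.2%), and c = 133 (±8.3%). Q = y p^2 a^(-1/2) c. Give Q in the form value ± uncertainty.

Relative error in a monomial: (δQ/Q)² = Σ (nᵢ · δxᵢ/xᵢ)².
  (1·δy/y)² = (1×0.100)² = 0.0100;  (2·δp/p)² = (2×0.00540)² = 0.000117;  (−½·δa/a)² = (-0.5×0.0120)² = 3.6e-05;  (1·δc/c)² = (1×0.0830)² = 0.00689
δQ/Q = √(0.0170) = 0.131
Q = 1.5e+07, so δQ = 0.131 × 1.5e+07 = 1.96e+06.

(1.50 ± 0.196) × 10^7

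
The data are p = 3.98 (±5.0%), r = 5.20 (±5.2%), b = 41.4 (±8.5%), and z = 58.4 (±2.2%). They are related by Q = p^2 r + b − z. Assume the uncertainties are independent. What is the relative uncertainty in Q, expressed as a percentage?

Let w = p^2·r = 82.4. δw/w = √((2·δp/p)² + (1·δr/r)²) = √(0.0100 + 0.00270) = 0.113, so δw = 9.28.
Q = w + b − z: δQ = √(δw² + δb² + δz²) = √(86.2 + 12.4 + 1.65) = 10.0
Q = 65.4, so δQ/Q = 10.0/65.4 = 0.153.

15.3%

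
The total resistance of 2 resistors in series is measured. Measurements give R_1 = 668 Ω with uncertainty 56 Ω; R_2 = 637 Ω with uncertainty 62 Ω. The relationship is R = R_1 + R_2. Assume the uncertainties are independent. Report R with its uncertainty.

1300 ± 83.5 Ω

R is a linear combination, so absolute uncertainties add in quadrature:
  (δR_1)² = 3140;  (δR_2)² = 3840
δR = √(6980) = 83.5 Ω
R = 1300 Ω.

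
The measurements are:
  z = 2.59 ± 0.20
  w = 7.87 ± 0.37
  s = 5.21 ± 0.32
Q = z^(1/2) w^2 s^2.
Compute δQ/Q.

Since Q is a product/quotient, work with relative uncertainties:
  (½·δz/z)² = (0.5×0.0772)² = 0.00149;  (2·δw/w)² = (2×0.0470)² = 0.00884;  (2·δs/s)² = (2×0.0614)² = 0.0151
δQ/Q = √(0.0254) = 0.159

0.159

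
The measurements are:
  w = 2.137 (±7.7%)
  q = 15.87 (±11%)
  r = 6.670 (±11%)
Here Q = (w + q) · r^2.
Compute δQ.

Let u = w + q = 18.01. δu = √(δw² + δq²) = √(0.0271 + 3.05) = 1.75, so δu/u = 0.0974.
Q is then a monomial in u, r:
δQ/Q = √((δu/u)² + (2·δr/r)²) = √(0.00948 + 0.0484) = 0.241
Q = 801.1, so δQ = 0.241 × 801.1 = 193.

193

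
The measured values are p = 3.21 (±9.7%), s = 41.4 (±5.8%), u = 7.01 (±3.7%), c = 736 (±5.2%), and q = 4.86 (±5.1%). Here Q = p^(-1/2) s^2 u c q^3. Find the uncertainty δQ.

Relative error in a monomial: (δQ/Q)² = Σ (nᵢ · δxᵢ/xᵢ)².
  (−½·δp/p)² = (-0.5×0.0970)² = 0.00235;  (2·δs/s)² = (2×0.0580)² = 0.0135;  (1·δu/u)² = (1×0.0370)² = 0.00137;  (1·δc/c)² = (1×0.0520)² = 0.00270;  (3·δq/q)² = (3×0.0510)² = 0.0234
δQ/Q = √(0.0433) = 0.208
Q = 5.67e+08, so δQ = 0.208 × 5.67e+08 = 1.18e+08.

1.18e+08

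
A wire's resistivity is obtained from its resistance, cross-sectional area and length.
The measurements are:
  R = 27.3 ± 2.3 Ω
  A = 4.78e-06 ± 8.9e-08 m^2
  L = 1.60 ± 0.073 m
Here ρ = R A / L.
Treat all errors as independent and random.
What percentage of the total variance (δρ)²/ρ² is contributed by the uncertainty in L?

21.9%

(δρ/ρ)² = (1·δR/R)² + (1·δA/A)² + (-1·δL/L)²
  R term: (1×0.0842)² = 0.00710
  A term: (1×0.0186)² = 0.000347
  L term: (-1×0.0456)² = 0.00208
Total = 0.00953. Share from L = 0.00208/0.00953 = 0.219.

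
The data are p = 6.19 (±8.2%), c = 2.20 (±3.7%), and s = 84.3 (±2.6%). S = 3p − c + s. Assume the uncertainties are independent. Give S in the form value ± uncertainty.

101 ± 2.67

Absolute uncertainties add in quadrature for a linear combination:
  (3·δp)² = 2.32;  (δc)² = 0.00663;  (δs)² = 4.80
δS = √(7.13) = 2.67
S = 101.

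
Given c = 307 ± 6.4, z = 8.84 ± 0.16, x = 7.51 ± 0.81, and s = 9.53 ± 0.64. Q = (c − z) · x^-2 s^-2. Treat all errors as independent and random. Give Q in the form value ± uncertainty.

0.0582 ± 0.0148

Let u = c − z = 298. δu = √(δc² + δz²) = √(41.0 + 0.0256) = 6.40, so δu/u = 0.0215.
Q is then a monomial in u, x, s:
δQ/Q = √((δu/u)² + (-2·δx/x)² + (-2·δs/s)²) = √(0.000461 + 0.0465 + 0.0180) = 0.255
Q = 0.0582, so δQ = 0.255 × 0.0582 = 0.0148.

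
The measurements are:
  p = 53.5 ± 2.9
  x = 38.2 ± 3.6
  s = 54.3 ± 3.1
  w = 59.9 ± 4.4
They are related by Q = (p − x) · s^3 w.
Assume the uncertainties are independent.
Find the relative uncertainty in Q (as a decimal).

0.355

Let u = p − x = 15.3. δu = √(δp² + δx²) = √(8.41 + 13.0) = 4.62, so δu/u = 0.302.
Q is then a monomial in u, s, w:
δQ/Q = √((δu/u)² + (3·δs/s)² + (1·δw/w)²) = √(0.0913 + 0.0293 + 0.00540) = 0.355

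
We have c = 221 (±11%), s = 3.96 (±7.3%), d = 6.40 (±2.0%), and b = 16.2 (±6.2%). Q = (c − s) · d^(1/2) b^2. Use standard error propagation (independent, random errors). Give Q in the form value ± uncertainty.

Let u = c − s = 217. δu = √(δc² + δs²) = √(591 + 0.0836) = 24.3, so δu/u = 0.112.
Q is then a monomial in u, d, b:
δQ/Q = √((δu/u)² + (½·δd/d)² + (2·δb/b)²) = √(0.0125 + 0.000100 + 0.0154) = 0.167
Q = 1.44e+05, so δQ = 0.167 × 1.44e+05 = 24100.

(1.44 ± 0.241) × 10^5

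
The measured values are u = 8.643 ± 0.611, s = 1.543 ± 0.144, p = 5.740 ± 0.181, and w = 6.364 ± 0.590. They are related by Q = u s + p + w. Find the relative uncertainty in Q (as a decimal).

Let h = u·s = 13.34. δh/h = √((1·δu/u)² + (1·δs/s)²) = √(0.00500 + 0.00871) = 0.117, so δh = 1.56.
Q = h + p + w: δQ = √(δh² + δp² + δw²) = √(2.44 + 0.0328 + 0.348) = 1.68
Q = 25.44, so δQ/Q = 1.68/25.44 = 0.0660.

0.0660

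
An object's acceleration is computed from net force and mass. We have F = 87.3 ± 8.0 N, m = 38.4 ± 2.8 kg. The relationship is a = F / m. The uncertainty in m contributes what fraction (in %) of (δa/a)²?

38.8%

(δa/a)² = (1·δF/F)² + (-1·δm/m)²
  F term: (1×0.0916)² = 0.00840
  m term: (-1×0.0729)² = 0.00532
Total = 0.0137. Share from m = 0.00532/0.0137 = 0.388.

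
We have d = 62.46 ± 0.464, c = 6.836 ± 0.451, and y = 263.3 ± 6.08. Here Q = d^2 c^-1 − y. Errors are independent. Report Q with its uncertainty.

307.4 ± 39.1

Let p = d^2·c^-1 = 570.7. δp/p = √((2·δd/d)² + (-1·δc/c)²) = √(0.000221 + 0.00435) = 0.0676, so δp = 38.6.
Q = p − y: δQ = √(δp² + δy²) = √(1490 + 37.0) = 39.1
Q = 307.4.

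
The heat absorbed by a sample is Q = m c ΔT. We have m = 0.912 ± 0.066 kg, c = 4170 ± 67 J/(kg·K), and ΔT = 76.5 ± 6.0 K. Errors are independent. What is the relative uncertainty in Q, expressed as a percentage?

Each factor contributes (exponent × relative error)² to (δQ/Q)²:
  (1·δm/m)² = (1×0.0724)² = 0.00524;  (1·δc/c)² = (1×0.0161)² = 0.000258;  (1·δΔT/ΔT)² = (1×0.0784)² = 0.00615
δQ/Q = √(0.0116) = 0.108

10.8%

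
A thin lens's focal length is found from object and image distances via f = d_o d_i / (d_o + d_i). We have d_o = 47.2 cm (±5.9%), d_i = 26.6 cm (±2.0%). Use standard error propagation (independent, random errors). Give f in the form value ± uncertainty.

17.0 ± 0.422 cm

∂f/∂d_o = (d_i/(d_o+d_i))² = 0.130;  ∂f/∂d_i = (d_o/(d_o+d_i))² = 0.409
δf = √((∂f/∂d_o · δd_o)² + (∂f/∂d_i · δd_i)²) = √(0.131 + 0.0474) = 0.422 cm
f = 17.0 cm.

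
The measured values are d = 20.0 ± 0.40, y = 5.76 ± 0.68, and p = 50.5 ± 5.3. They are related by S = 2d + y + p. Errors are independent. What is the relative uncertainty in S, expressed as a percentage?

Absolute uncertainties add in quadrature for a linear combination:
  (2·δd)² = 0.640;  (δy)² = 0.462;  (δp)² = 28.1
δS = √(29.2) = 5.40
S = 96.3, so δS/S = 5.40/96.3 = 0.0561.

5.61%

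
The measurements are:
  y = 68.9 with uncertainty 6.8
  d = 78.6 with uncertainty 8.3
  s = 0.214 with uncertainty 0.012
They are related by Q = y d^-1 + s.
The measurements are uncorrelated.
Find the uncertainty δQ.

Let p = y·d^-1 = 0.877. δp/p = √((1·δy/y)² + (-1·δd/d)²) = √(0.00974 + 0.0112) = 0.145, so δp = 0.127.
Q = p + s: δQ = √(δp² + δs²) = √(0.0161 + 0.000144) = 0.127

0.127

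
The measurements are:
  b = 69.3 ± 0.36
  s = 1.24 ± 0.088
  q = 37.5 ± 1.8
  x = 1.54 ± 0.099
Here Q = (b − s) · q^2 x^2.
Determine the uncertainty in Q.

Let u = b − s = 68.1. δu = √(δb² + δs²) = √(0.130 + 0.00774) = 0.371, so δu/u = 0.00545.
Q is then a monomial in u, q, x:
δQ/Q = √((δu/u)² + (2·δq/q)² + (2·δx/x)²) = √(2.97e-05 + 0.00922 + 0.0165) = 0.161
Q = 2.27e+05, so δQ = 0.161 × 2.27e+05 = 36400.

36400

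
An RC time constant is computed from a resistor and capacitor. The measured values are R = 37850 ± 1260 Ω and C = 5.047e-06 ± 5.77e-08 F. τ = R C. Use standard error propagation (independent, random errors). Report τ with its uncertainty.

0.1910 ± 0.00672 s

Each factor contributes (exponent × relative error)² to (δτ/τ)²:
  (1·δR/R)² = (1×0.0333)² = 0.00111;  (1·δC/C)² = (1×0.0114)² = 0.000131
δτ/τ = √(0.00124) = 0.0352
τ = 0.1910 s, so δτ = 0.0352 × 0.1910 = 0.00672 s.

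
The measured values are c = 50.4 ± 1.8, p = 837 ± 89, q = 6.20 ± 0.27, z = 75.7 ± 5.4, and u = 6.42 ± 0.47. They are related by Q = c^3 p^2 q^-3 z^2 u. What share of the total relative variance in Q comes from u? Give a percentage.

5.39%

(δQ/Q)² = (3·δc/c)² + (2·δp/p)² + (-3·δq/q)² + (2·δz/z)² + (1·δu/u)²
  c term: (3×0.0357)² = 0.0115
  p term: (2×0.106)² = 0.0452
  q term: (-3×0.0435)² = 0.0171
  z term: (2×0.0713)² = 0.0204
  u term: (1×0.0732)² = 0.00536
Total = 0.0995. Share from u = 0.00536/0.0995 = 0.0539.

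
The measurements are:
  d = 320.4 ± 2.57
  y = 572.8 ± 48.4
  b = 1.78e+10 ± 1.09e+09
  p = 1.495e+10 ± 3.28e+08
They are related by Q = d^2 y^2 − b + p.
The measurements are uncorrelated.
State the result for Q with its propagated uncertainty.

Let w = d^2·y^2 = 3.368e+10. δw/w = √((2·δd/d)² + (2·δy/y)²) = √(0.000257 + 0.0286) = 0.170, so δw = 5.72e+09.
Q = w − b + p: δQ = √(δw² + δb² + δp²) = √(3.27e+19 + 1.19e+18 + 1.08e+17) = 5.83e+09
Q = 3.083e+10.

(3.083 ± 0.583) × 10^10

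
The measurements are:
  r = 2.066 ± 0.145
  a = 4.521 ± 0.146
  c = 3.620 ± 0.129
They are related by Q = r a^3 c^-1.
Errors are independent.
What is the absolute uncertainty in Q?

6.58

Products/powers → add relative errors in quadrature, weighted by exponent:
  (1·δr/r)² = (1×0.0702)² = 0.00493;  (3·δa/a)² = (3×0.0323)² = 0.00939;  (-1·δc/c)² = (-1×0.0356)² = 0.00127
δQ/Q = √(0.0156) = 0.125
Q = 52.74, so δQ = 0.125 × 52.74 = 6.58.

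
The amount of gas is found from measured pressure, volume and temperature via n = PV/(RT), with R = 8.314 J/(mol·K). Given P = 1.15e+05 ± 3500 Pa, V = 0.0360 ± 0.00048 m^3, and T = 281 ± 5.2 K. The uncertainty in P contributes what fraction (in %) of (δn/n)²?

(δn/n)² = (1·δP/P)² + (1·δV/V)² + (-1·δT/T)²
  P term: (1×0.0304)² = 0.000926
  V term: (1×0.0133)² = 0.000178
  T term: (-1×0.0185)² = 0.000342
Total = 0.00145. Share from P = 0.000926/0.00145 = 0.640.

64.0%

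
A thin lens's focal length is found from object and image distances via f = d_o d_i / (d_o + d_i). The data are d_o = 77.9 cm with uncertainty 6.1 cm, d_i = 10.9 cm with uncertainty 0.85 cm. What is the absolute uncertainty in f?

∂f/∂d_o = (d_i/(d_o+d_i))² = 0.0151;  ∂f/∂d_i = (d_o/(d_o+d_i))² = 0.770
δf = √((∂f/∂d_o · δd_o)² + (∂f/∂d_i · δd_i)²) = √(0.00845 + 0.428) = 0.661 cm

0.661 cm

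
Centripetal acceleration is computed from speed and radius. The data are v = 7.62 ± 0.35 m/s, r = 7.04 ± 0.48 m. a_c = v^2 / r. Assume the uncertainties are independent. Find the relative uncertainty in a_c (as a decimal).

0.114

a_c is a product of powers, so relative uncertainties combine in quadrature:
  (2·δv/v)² = (2×0.0459)² = 0.00844;  (-1·δr/r)² = (-1×0.0682)² = 0.00465
δa_c/a_c = √(0.0131) = 0.114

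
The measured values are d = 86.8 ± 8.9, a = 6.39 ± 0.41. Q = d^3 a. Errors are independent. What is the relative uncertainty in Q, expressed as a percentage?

31.4%

Q is a product of powers, so relative uncertainties combine in quadrature:
  (3·δd/d)² = (3×0.103)² = 0.0946;  (1·δa/a)² = (1×0.0642)² = 0.00412
δQ/Q = √(0.0987) = 0.314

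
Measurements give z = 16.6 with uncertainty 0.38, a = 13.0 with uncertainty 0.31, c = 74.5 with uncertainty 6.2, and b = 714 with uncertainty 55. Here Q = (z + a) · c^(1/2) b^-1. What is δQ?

0.0319

Let u = z + a = 29.6. δu = √(δz² + δa²) = √(0.144 + 0.0961) = 0.490, so δu/u = 0.0166.
Q is then a monomial in u, c, b:
δQ/Q = √((δu/u)² + (½·δc/c)² + (-1·δb/b)²) = √(0.000274 + 0.00173 + 0.00593) = 0.0891
Q = 0.358, so δQ = 0.0891 × 0.358 = 0.0319.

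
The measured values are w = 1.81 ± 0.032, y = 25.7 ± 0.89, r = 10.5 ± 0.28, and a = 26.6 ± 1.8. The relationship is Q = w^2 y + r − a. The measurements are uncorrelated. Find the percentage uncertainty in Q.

Let p = w^2·y = 84.2. δp/p = √((2·δw/w)² + (1·δy/y)²) = √(0.00125 + 0.00120) = 0.0495, so δp = 4.17.
Q = p + r − a: δQ = √(δp² + δr² + δa²) = √(17.4 + 0.0784 + 3.24) = 4.55
Q = 68.1, so δQ/Q = 4.55/68.1 = 0.0668.

6.68%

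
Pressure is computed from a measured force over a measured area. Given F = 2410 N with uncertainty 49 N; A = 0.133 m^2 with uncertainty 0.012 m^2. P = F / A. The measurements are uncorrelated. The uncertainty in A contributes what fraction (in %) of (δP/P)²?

(δP/P)² = (1·δF/F)² + (-1·δA/A)²
  F term: (1×0.0203)² = 0.000413
  A term: (-1×0.0902)² = 0.00814
Total = 0.00855. Share from A = 0.00814/0.00855 = 0.952.

95.2%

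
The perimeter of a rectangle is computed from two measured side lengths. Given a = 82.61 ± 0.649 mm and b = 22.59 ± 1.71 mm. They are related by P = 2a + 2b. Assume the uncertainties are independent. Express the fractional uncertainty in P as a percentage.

1.74%

Absolute uncertainties add in quadrature for a linear combination:
  (2·δa)² = 1.68;  (2·δb)² = 11.7
δP = √(13.4) = 3.66 mm
P = 210.4 mm, so δP/P = 3.66/210.4 = 0.0174.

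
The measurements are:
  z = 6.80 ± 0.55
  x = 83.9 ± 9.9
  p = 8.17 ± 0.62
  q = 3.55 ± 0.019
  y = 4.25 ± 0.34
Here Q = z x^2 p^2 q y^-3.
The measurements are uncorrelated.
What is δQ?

Products/powers → add relative errors in quadrature, weighted by exponent:
  (1·δz/z)² = (1×0.0809)² = 0.00654;  (2·δx/x)² = (2×0.118)² = 0.0557;  (2·δp/p)² = (2×0.0759)² = 0.0230;  (1·δq/q)² = (1×0.00535)² = 2.86e-05;  (-3·δy/y)² = (-3×0.0800)² = 0.0576
δQ/Q = √(0.143) = 0.378
Q = 1.48e+05, so δQ = 0.378 × 1.48e+05 = 55900.

55900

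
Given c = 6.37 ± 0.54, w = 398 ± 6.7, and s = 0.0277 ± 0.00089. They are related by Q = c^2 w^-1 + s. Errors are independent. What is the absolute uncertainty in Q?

Let p = c^2·w^-1 = 0.102. δp/p = √((2·δc/c)² + (-1·δw/w)²) = √(0.0287 + 0.000283) = 0.170, so δp = 0.0174.
Q = p + s: δQ = √(δp² + δs²) = √(0.000302 + 7.92e-07) = 0.0174

0.0174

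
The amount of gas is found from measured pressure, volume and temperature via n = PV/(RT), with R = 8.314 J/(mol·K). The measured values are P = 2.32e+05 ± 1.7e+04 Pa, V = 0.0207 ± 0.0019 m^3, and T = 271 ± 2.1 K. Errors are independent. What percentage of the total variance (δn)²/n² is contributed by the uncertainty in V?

(δn/n)² = (1·δP/P)² + (1·δV/V)² + (-1·δT/T)²
  P term: (1×0.0733)² = 0.00537
  V term: (1×0.0918)² = 0.00842
  T term: (-1×0.00775)² = 6e-05
Total = 0.0139. Share from V = 0.00842/0.0139 = 0.608.

60.8%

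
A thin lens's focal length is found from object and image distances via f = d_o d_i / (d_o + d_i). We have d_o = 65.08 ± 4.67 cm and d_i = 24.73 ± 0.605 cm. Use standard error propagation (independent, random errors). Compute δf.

0.476 cm

∂f/∂d_o = (d_i/(d_o+d_i))² = 0.0758;  ∂f/∂d_i = (d_o/(d_o+d_i))² = 0.525
δf = √((∂f/∂d_o · δd_o)² + (∂f/∂d_i · δd_i)²) = √(0.125 + 0.101) = 0.476 cm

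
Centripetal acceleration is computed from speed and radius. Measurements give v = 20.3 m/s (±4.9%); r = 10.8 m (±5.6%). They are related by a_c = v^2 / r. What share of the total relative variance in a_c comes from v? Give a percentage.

75.4%

(δa_c/a_c)² = (2·δv/v)² + (-1·δr/r)²
  v term: (2×0.0490)² = 0.00960
  r term: (-1×0.0560)² = 0.00314
Total = 0.0127. Share from v = 0.00960/0.0127 = 0.754.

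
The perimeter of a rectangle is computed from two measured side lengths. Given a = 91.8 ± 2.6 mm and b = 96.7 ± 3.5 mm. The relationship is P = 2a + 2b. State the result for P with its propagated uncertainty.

377 ± 8.72 mm

P is a linear combination, so absolute uncertainties add in quadrature:
  (2·δa)² = 27.0;  (2·δb)² = 49.0
δP = √(76.0) = 8.72 mm
P = 377 mm.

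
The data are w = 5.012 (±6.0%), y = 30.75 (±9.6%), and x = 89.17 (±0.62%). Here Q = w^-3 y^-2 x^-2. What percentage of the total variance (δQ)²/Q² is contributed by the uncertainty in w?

(δQ/Q)² = (-3·δw/w)² + (-2·δy/y)² + (-2·δx/x)²
  w term: (-3×0.0600)² = 0.0324
  y term: (-2×0.0960)² = 0.0369
  x term: (-2×0.00620)² = 0.000154
Total = 0.0694. Share from w = 0.0324/0.0694 = 0.467.

46.7%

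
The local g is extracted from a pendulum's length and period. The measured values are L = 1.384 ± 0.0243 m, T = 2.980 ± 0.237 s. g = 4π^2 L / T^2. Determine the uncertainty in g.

Since g is a product/quotient, work with relative uncertainties:
  (1·δL/L)² = (1×0.0176)² = 0.000308;  (-2·δT/T)² = (-2×0.0795)² = 0.0253
δg/g = √(0.0256) = 0.160
g = 6.153 m/s^2, so δg = 0.160 × 6.153 = 0.985 m/s^2.

0.985 m/s^2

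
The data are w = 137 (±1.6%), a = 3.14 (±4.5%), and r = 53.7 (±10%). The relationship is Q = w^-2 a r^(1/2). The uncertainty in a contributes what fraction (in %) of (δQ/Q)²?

36.5%

(δQ/Q)² = (-2·δw/w)² + (1·δa/a)² + (½·δr/r)²
  w term: (-2×0.0160)² = 0.00102
  a term: (1×0.0450)² = 0.00202
  r term: (0.5×0.100)² = 0.00250
Total = 0.00555. Share from a = 0.00202/0.00555 = 0.365.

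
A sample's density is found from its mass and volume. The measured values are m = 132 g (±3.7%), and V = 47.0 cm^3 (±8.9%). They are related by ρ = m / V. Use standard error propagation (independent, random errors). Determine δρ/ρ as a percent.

9.64%

Since ρ is a product/quotient, work with relative uncertainties:
  (1·δm/m)² = (1×0.0370)² = 0.00137;  (-1·δV/V)² = (-1×0.0890)² = 0.00792
δρ/ρ = √(0.00929) = 0.0964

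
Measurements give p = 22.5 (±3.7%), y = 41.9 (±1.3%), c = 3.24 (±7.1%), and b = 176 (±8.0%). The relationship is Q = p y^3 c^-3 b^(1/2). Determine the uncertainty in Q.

1.44e+05

Since Q is a product/quotient, work with relative uncertainties:
  (1·δp/p)² = (1×0.0370)² = 0.00137;  (3·δy/y)² = (3×0.0130)² = 0.00152;  (-3·δc/c)² = (-3×0.0710)² = 0.0454;  (½·δb/b)² = (0.5×0.0800)² = 0.00160
δQ/Q = √(0.0499) = 0.223
Q = 6.46e+05, so δQ = 0.223 × 6.46e+05 = 1.44e+05.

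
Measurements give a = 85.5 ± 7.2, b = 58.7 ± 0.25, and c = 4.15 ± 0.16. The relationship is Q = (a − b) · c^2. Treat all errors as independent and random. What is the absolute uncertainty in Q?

129

Let u = a − b = 26.8. δu = √(δa² + δb²) = √(51.8 + 0.0625) = 7.20, so δu/u = 0.269.
Q is then a monomial in u, c:
δQ/Q = √((δu/u)² + (2·δc/c)²) = √(0.0723 + 0.00595) = 0.280
Q = 462, so δQ = 0.280 × 462 = 129.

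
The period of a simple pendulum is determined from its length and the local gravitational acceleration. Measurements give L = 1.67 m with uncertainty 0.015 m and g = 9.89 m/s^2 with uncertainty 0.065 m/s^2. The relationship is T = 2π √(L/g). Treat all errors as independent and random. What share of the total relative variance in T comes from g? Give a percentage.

(δT/T)² = (½·δL/L)² + (−½·δg/g)²
  L term: (0.5×0.00898)² = 2.02e-05
  g term: (-0.5×0.00657)² = 1.08e-05
Total = 3.1e-05. Share from g = 1.08e-05/3.1e-05 = 0.349.

34.9%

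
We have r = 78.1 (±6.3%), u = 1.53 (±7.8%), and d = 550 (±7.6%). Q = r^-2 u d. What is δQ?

0.0230

Q is a product of powers, so relative uncertainties combine in quadrature:
  (-2·δr/r)² = (-2×0.0630)² = 0.0159;  (1·δu/u)² = (1×0.0780)² = 0.00608;  (1·δd/d)² = (1×0.0760)² = 0.00578
δQ/Q = √(0.0277) = 0.167
Q = 0.138, so δQ = 0.167 × 0.138 = 0.0230.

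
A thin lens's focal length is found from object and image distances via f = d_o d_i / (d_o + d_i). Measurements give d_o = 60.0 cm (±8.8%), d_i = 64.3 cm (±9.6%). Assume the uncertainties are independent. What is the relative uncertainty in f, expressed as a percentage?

6.50%

∂f/∂d_o = (d_i/(d_o+d_i))² = 0.268;  ∂f/∂d_i = (d_o/(d_o+d_i))² = 0.233
δf = √((∂f/∂d_o · δd_o)² + (∂f/∂d_i · δd_i)²) = √(2.00 + 2.07) = 2.02 cm
f = 31.0 cm, so δf/f = 2.02/31.0 = 0.0650.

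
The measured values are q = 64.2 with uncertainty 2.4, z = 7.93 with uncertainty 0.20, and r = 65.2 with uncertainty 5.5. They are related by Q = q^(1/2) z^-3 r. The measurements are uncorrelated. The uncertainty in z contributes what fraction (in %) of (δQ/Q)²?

(δQ/Q)² = (½·δq/q)² + (-3·δz/z)² + (1·δr/r)²
  q term: (0.5×0.0374)² = 0.000349
  z term: (-3×0.0252)² = 0.00572
  r term: (1×0.0844)² = 0.00712
Total = 0.0132. Share from z = 0.00572/0.0132 = 0.434.

43.4%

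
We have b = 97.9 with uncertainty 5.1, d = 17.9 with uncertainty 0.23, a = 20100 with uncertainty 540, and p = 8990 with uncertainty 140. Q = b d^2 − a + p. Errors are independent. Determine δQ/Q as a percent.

Let w = b·d^2 = 31400. δw/w = √((1·δb/b)² + (2·δd/d)²) = √(0.00271 + 0.000660) = 0.0581, so δw = 1820.
Q = w − a + p: δQ = √(δw² + δa² + δp²) = √(3.32e+06 + 2.92e+05 + 19600) = 1910
Q = 20300, so δQ/Q = 1910/20300 = 0.0941.

9.41%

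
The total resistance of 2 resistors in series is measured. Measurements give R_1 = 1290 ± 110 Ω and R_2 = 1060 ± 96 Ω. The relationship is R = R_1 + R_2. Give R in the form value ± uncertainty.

R is a linear combination, so absolute uncertainties add in quadrature:
  (δR_1)² = 12100;  (δR_2)² = 9220
δR = √(21300) = 146 Ω
R = 2350 Ω.

2350 ± 146 Ω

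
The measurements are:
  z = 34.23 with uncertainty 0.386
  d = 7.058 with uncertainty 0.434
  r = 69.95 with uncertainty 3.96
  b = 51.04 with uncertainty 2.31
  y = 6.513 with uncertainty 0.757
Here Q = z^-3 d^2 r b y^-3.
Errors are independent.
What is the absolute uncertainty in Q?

Each factor contributes (exponent × relative error)² to (δQ/Q)²:
  (-3·δz/z)² = (-3×0.0113)² = 0.00114;  (2·δd/d)² = (2×0.0615)² = 0.0151;  (1·δr/r)² = (1×0.0566)² = 0.00320;  (1·δb/b)² = (1×0.0453)² = 0.00205;  (-3·δy/y)² = (-3×0.116)² = 0.122
δQ/Q = √(0.143) = 0.378
Q = 0.01605, so δQ = 0.378 × 0.01605 = 0.00607.

0.00607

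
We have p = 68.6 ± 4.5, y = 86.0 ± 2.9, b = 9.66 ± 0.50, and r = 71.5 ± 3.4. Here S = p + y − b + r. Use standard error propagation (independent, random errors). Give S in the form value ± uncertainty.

216 ± 6.36

S is a linear combination, so absolute uncertainties add in quadrature:
  (δp)² = 20.2;  (δy)² = 8.41;  (δb)² = 0.250;  (δr)² = 11.6
δS = √(40.5) = 6.36
S = 216.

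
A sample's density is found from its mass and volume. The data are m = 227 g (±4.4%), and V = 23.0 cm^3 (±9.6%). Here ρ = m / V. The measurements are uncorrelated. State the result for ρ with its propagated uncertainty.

Products/powers → add relative errors in quadrature, weighted by exponent:
  (1·δm/m)² = (1×0.0440)² = 0.00194;  (-1·δV/V)² = (-1×0.0960)² = 0.00922
δρ/ρ = √(0.0112) = 0.106
ρ = 9.87 g/cm^3, so δρ = 0.106 × 9.87 = 1.04 g/cm^3.

9.87 ± 1.04 g/cm^3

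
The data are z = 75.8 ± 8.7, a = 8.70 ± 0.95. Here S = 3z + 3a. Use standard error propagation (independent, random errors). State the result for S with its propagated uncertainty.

Each term contributes (cᵢ δxᵢ)² to (δS)²:
  (3·δz)² = 681;  (3·δa)² = 8.12
δS = √(689) = 26.3
S = 253.

253 ± 26.3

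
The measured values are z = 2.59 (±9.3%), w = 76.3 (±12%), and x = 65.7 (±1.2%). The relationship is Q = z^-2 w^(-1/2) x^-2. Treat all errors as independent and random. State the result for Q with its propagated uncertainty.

(3.95 ± 0.779) × 10^-6

Each factor contributes (exponent × relative error)² to (δQ/Q)²:
  (-2·δz/z)² = (-2×0.0930)² = 0.0346;  (−½·δw/w)² = (-0.5×0.120)² = 0.00360;  (-2·δx/x)² = (-2×0.0120)² = 0.000576
δQ/Q = √(0.0388) = 0.197
Q = 3.95e-06, so δQ = 0.197 × 3.95e-06 = 7.79e-07.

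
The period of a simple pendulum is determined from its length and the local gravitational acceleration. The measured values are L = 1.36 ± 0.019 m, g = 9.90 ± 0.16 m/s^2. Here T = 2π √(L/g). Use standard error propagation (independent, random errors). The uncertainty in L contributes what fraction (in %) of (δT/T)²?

(δT/T)² = (½·δL/L)² + (−½·δg/g)²
  L term: (0.5×0.0140)² = 4.88e-05
  g term: (-0.5×0.0162)² = 6.53e-05
Total = 0.000114. Share from L = 4.88e-05/0.000114 = 0.428.

42.8%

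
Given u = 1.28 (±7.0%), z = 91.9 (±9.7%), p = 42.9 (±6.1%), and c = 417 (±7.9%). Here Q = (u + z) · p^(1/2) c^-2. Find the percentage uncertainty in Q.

18.7%

Let w = u + z = 93.2. δw = √(δu² + δz²) = √(0.00803 + 79.5) = 8.91, so δw/w = 0.0957.
Q is then a monomial in w, p, c:
δQ/Q = √((δw/w)² + (½·δp/p)² + (-2·δc/c)²) = √(0.00915 + 0.000930 + 0.0250) = 0.187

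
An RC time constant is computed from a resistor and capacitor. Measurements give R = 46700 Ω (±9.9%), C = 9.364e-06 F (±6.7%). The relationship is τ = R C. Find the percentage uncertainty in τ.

Since τ is a product/quotient, work with relative uncertainties:
  (1·δR/R)² = (1×0.0990)² = 0.00980;  (1·δC/C)² = (1×0.0670)² = 0.00449
δτ/τ = √(0.0143) = 0.120

12.0%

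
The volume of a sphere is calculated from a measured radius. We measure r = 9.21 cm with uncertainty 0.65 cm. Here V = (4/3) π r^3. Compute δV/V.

0.212

Since V is a product/quotient, work with relative uncertainties:
  (3·δr/r)² = (3×0.0706)² = 0.0448
δV/V = √(0.0448) = 0.212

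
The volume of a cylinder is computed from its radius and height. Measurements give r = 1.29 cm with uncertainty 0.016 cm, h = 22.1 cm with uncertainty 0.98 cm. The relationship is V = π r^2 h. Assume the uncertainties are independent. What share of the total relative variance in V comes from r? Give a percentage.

23.8%

(δV/V)² = (2·δr/r)² + (1·δh/h)²
  r term: (2×0.0124)² = 0.000615
  h term: (1×0.0443)² = 0.00197
Total = 0.00258. Share from r = 0.000615/0.00258 = 0.238.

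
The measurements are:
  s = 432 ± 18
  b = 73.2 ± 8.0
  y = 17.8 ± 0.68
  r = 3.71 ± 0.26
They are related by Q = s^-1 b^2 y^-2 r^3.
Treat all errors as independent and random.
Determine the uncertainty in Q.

Since Q is a product/quotient, work with relative uncertainties:
  (-1·δs/s)² = (-1×0.0417)² = 0.00174;  (2·δb/b)² = (2×0.109)² = 0.0478;  (-2·δy/y)² = (-2×0.0382)² = 0.00584;  (3·δr/r)² = (3×0.0701)² = 0.0442
δQ/Q = √(0.0996) = 0.316
Q = 2.00, so δQ = 0.316 × 2.00 = 0.631.

0.631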